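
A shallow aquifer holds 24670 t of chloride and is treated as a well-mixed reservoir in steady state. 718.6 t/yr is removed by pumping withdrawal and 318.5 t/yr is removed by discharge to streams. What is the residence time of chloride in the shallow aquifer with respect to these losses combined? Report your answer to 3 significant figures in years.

Total removal = 718.6 + 318.5 = 1037.1 t/yr.
τ = M / ΣF_out = 24670 / 1037.1 = 23.79 yr.

23.8 yr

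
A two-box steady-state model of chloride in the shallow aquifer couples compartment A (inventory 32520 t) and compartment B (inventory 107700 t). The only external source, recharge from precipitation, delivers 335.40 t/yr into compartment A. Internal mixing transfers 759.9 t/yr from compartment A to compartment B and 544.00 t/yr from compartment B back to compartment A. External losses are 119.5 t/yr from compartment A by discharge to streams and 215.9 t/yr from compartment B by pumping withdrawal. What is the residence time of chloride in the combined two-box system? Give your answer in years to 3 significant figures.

418 yr

For the system as a whole, the A↔B exchange is internal and contributes nothing to the throughput; only the external sinks remove mass.
M_total = 32520 + 107700 = 140220 t.
ΣF_external_out = 119.5 + 215.9 = 335.40 t/yr.
τ = M_total / ΣF_ext = 140220 / 335.40 = 418.1 yr.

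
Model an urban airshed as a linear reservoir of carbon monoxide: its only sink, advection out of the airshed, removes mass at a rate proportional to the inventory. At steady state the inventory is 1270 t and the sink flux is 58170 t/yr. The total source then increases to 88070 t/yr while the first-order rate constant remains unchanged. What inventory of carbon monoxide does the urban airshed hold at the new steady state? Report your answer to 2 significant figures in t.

Rate constant k = F/M = 58170 / 1270 = 45.80 yr⁻¹.
At the new steady state, source = k·M_new ⇒ M_new = 88070 / 45.80 = 1923 t.
(Equivalently M_new = M × F_new/F_old = 1270 × 88070/58170.)

1900 t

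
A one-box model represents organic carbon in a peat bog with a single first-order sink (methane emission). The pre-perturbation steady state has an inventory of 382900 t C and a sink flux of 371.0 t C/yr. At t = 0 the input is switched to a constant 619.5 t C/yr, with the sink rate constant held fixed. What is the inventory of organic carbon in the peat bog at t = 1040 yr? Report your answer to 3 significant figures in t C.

Residence time τ = M₀/F₀ = 1032 yr. The eventual steady state is M_∞ = M₀·(F₁/F₀) = 382900 × 619.5/371.0 = 639370 t C.
The anomaly ΔM(t) = M(t) − M_∞ decays as ΔM₀·e^(−t/τ) with ΔM₀ = 382900 − 639370 = −256500 t C.
At t = 1040 yr, e^(−t/τ) = e^(−1.008) = 0.3651, so ΔM = −93630 t C and M = 639370 − 93630 = 545740 t C.

546000 t C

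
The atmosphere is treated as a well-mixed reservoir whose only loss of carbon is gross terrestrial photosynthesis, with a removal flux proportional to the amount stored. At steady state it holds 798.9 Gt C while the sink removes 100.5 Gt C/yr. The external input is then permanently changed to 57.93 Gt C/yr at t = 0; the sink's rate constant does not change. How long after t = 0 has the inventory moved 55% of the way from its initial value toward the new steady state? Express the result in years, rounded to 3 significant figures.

τ = M₀/F₀ = 798.9/100.5 = 7.949 yr.
The remaining gap fraction is e^(−t/τ); 55% covered ⇒ e^(−t/τ) = 0.450.
t = −τ ln(0.450) = 7.949 × 0.7985 = 6.348 yr.

6.35 yr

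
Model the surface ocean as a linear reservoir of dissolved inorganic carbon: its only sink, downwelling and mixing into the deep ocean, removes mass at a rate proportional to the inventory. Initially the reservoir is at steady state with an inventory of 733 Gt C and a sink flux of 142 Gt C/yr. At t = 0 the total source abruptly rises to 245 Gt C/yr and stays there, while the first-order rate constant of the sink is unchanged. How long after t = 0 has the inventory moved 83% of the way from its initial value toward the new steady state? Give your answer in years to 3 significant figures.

τ = M₀/F₀ = 733/142 = 5.162 yr.
The remaining gap fraction is e^(−t/τ); 83% covered ⇒ e^(−t/τ) = 0.170.
t = −τ ln(0.170) = 5.162 × 1.772 = 9.147 yr.

9.15 yr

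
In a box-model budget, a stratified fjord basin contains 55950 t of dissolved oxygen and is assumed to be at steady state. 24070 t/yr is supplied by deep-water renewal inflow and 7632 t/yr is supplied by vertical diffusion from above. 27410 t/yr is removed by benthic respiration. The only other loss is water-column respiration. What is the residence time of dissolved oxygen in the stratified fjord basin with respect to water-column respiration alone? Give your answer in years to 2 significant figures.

At steady state ΣF_in = ΣF_out.
ΣF_in = 24070 + 7632 = 31702 t/yr.
Water-column respiration flux = ΣF_in − (27410) = 31702 − 27410 = 4292 t/yr.
τ = M / F = 55950 / 4292 = 13.04 yr.

13 yr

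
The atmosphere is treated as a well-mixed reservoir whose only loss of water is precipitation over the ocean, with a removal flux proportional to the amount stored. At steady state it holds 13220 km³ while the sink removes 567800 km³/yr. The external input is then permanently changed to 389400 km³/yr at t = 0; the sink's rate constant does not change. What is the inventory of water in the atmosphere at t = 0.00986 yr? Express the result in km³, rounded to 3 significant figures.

The sink rate constant is k = F₀/M₀ = 567800/13220 = 42.95 yr⁻¹.
Solving dM/dt = F₁ − kM with M(0) = M₀ gives M(t) = F₁/k + (M₀ − F₁/k)·e^(−kt).
F₁/k = 389400/42.95 = 9066.3 km³; kt = 42.95 × 0.00986 = 0.4235, e^(−kt) = 0.6548.
M(0.00986) = 9066.3 + (13220 − 9066.3) × 0.6548 = 9066.3 + 2720 = 11786 km³.

11800 km³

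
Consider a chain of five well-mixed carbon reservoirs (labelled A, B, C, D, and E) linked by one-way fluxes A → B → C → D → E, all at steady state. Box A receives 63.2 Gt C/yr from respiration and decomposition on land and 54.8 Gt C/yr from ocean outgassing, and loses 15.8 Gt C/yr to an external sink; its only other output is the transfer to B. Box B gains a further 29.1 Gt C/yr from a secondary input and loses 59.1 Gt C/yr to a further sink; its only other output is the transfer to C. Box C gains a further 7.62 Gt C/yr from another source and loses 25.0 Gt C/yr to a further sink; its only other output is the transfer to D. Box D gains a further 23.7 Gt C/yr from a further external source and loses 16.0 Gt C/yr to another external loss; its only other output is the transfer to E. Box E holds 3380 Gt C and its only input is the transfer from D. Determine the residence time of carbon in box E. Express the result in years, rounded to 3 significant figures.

Box A: F(A→B) = (63.2 + 54.8) − 15.8 = 102.20 Gt C/yr.
Box B: F(B→C) = (102.20 + 29.1) − 59.1 = 72.200 Gt C/yr.
Box C: F(C→D) = (72.200 + 7.62) − 25.0 = 54.820 Gt C/yr.
Box D: F(D→E) = (54.820 + 23.7) − 16.0 = 62.520 Gt C/yr.
Box E throughput = its input = 62.520 Gt C/yr; τ = 3380 / 62.520 = 54.06 yr.

54.1 yr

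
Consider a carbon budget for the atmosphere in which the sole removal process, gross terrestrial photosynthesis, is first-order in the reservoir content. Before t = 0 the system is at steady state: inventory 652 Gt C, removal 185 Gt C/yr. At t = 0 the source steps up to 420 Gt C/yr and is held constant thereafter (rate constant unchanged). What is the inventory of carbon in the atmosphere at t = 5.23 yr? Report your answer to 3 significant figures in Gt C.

1290 Gt C

τ = M₀/F₀ = 652/185 = 3.524 yr; rate constant k = 1/τ.
New steady state M_∞ = F₁/k = F₁·τ = 420 × 3.524 = 1480.2 Gt C.
M(t) = M_∞ + (M₀ − M_∞)·e^(−t/τ); t/τ = 5.23/3.524 = 1.484, so e^(−t/τ) = 0.2267.
M(t) = 1480.2 − 828.2 × 0.2267 = 1292.4 Gt C.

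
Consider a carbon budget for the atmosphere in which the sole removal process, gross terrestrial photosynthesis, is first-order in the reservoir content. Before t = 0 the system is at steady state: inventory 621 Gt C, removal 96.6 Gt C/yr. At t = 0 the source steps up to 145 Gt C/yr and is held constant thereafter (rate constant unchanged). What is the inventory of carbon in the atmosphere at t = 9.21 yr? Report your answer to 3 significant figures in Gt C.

The sink rate constant is k = F₀/M₀ = 96.6/621 = 0.1556 yr⁻¹.
Solving dM/dt = F₁ − kM with M(0) = M₀ gives M(t) = F₁/k + (M₀ − F₁/k)·e^(−kt).
F₁/k = 145/0.1556 = 932.14 Gt C; kt = 0.1556 × 9.21 = 1.433, e^(−kt) = 0.2387.
M(9.21) = 932.14 + (621 − 932.14) × 0.2387 = 932.14 − 74.26 = 857.88 Gt C.

858 Gt C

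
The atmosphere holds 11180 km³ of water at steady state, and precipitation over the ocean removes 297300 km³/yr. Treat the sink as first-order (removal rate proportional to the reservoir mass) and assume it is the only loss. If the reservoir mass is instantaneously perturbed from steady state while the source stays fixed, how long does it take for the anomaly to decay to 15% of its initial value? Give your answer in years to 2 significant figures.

For a linear reservoir the anomaly decays as exp(−t/τ) with τ = M/F = 11180/297300 = 0.03761 yr.
exp(−t/τ) = 0.15 ⇒ t = −τ ln(0.15) = 0.03761 × 1.897 = 0.07134 yr.

0.071 yr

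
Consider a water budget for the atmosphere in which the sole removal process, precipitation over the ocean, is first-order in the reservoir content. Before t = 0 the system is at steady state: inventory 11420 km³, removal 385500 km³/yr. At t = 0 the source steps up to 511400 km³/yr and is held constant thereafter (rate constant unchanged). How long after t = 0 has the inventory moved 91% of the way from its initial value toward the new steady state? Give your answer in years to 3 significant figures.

0.0713 yr

τ = M₀/F₀ = 11420/385500 = 0.02962 yr.
The remaining gap fraction is e^(−t/τ); 91% covered ⇒ e^(−t/τ) = 0.0900.
t = −τ ln(0.0900) = 0.02962 × 2.408 = 0.07133 yr.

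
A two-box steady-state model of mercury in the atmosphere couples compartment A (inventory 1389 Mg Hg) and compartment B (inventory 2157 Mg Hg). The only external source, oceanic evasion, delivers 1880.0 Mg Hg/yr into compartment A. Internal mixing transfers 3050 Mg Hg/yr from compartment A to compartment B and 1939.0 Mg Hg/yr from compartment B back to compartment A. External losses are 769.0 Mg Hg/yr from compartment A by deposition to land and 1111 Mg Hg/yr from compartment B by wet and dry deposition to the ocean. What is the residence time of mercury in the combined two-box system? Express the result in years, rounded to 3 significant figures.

1.89 yr

For the system as a whole, the A↔B exchange is internal and contributes nothing to the throughput; only the external sinks remove mass.
M_total = 1389 + 2157 = 3546.0 Mg Hg.
ΣF_external_out = 769.0 + 1111 = 1880.0 Mg Hg/yr.
τ = M_total / ΣF_ext = 3546.0 / 1880.0 = 1.886 yr.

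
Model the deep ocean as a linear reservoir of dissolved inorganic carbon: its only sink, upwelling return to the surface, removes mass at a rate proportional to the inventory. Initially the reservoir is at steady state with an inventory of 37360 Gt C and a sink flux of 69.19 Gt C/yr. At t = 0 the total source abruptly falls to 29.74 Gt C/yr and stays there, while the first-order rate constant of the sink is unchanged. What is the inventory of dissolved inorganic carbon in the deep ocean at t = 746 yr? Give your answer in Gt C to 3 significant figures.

τ = M₀/F₀ = 37360/69.19 = 540.0 yr; rate constant k = 1/τ.
New steady state M_∞ = F₁/k = F₁·τ = 29.74 × 540.0 = 16058 Gt C.
M(t) = M_∞ + (M₀ − M_∞)·e^(−t/τ); t/τ = 746/540.0 = 1.382, so e^(−t/τ) = 0.2512.
M(t) = 16058 + 21300 × 0.2512 = 21409 Gt C.

21400 Gt C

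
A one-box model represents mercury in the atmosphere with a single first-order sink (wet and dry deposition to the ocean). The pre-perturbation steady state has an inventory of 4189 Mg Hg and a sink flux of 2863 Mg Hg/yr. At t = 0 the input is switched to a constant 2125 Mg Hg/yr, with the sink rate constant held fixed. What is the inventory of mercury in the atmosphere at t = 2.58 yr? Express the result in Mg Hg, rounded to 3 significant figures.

3290 Mg Hg

τ = M₀/F₀ = 4189/2863 = 1.463 yr; rate constant k = 1/τ.
New steady state M_∞ = F₁/k = F₁·τ = 2125 × 1.463 = 3109.2 Mg Hg.
M(t) = M_∞ + (M₀ − M_∞)·e^(−t/τ); t/τ = 2.58/1.463 = 1.763, so e^(−t/τ) = 0.1715.
M(t) = 3109.2 + 1080 × 0.1715 = 3294.4 Mg Hg.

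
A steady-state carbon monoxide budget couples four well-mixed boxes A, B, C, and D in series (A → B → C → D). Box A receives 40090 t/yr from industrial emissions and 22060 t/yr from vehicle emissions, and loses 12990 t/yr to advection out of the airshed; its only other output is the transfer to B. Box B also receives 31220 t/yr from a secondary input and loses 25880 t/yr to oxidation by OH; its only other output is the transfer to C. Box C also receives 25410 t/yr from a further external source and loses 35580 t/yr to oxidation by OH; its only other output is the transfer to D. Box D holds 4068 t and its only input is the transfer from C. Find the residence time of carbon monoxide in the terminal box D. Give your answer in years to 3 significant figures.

0.0918 yr

Box A: F(A→B) = (40090 + 22060) − 12990 = 49160 t/yr.
Box B: F(B→C) = (49160 + 31220) − 25880 = 54500 t/yr.
Box C: F(C→D) = (54500 + 25410) − 35580 = 44330 t/yr.
Box D throughput = its input = 44330 t/yr; τ = 4068 / 44330 = 0.09177 yr.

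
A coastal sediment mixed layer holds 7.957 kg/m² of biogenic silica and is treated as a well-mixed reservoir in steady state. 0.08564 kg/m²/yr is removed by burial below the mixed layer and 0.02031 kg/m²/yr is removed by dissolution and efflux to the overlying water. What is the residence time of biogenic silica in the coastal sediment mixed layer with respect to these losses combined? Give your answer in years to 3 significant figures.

Total removal = 0.08564 + 0.02031 = 0.10595 kg/m²/yr.
τ = M / ΣF_out = 7.957 / 0.10595 = 75.10 yr.

75.1 yr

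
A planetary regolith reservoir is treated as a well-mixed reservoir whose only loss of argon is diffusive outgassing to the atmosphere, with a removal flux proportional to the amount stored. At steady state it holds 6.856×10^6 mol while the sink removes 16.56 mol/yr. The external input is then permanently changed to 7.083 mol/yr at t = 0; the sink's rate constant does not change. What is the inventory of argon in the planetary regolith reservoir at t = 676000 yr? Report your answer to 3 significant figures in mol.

3.70×10^6 mol

τ = M₀/F₀ = 6.856×10^6/16.56 = 414000 yr; rate constant k = 1/τ.
New steady state M_∞ = F₁/k = F₁·τ = 7.083 × 414000 = 2.9324×10^6 mol.
M(t) = M_∞ + (M₀ − M_∞)·e^(−t/τ); t/τ = 676000/414000 = 1.633, so e^(−t/τ) = 0.1954.
M(t) = 2.9324×10^6 + 3.924×10^6 × 0.1954 = 3.6990×10^6 mol.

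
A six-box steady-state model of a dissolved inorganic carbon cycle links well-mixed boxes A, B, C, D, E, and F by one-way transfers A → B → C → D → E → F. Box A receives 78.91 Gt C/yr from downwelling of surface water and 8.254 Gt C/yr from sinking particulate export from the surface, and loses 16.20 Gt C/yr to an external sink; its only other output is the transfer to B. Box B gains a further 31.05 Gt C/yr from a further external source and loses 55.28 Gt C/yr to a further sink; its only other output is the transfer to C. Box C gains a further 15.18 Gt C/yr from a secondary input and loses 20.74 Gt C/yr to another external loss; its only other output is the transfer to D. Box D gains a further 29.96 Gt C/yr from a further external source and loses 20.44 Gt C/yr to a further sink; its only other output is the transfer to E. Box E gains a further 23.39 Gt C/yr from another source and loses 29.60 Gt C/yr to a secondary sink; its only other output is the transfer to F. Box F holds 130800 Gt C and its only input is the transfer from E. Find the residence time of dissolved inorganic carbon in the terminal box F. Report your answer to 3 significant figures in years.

Box A: F(A→B) = (78.91 + 8.254) − 16.20 = 70.964 Gt C/yr.
Box B: F(B→C) = (70.964 + 31.05) − 55.28 = 46.734 Gt C/yr.
Box C: F(C→D) = (46.734 + 15.18) − 20.74 = 41.174 Gt C/yr.
Box D: F(D→E) = (41.174 + 29.96) − 20.44 = 50.694 Gt C/yr.
Box E: F(E→F) = (50.694 + 23.39) − 29.60 = 44.484 Gt C/yr.
Box F throughput = its input = 44.484 Gt C/yr; τ = 130800 / 44.484 = 2940 yr.

2940 yr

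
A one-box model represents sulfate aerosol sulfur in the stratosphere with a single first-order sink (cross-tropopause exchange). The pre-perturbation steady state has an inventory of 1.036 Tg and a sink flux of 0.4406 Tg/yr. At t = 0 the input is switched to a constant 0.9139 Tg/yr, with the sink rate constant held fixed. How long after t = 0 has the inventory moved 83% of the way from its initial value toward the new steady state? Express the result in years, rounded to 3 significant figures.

4.17 yr

τ = M₀/F₀ = 1.036/0.4406 = 2.351 yr.
The remaining gap fraction is e^(−t/τ); 83% covered ⇒ e^(−t/τ) = 0.170.
t = −τ ln(0.170) = 2.351 × 1.772 = 4.166 yr.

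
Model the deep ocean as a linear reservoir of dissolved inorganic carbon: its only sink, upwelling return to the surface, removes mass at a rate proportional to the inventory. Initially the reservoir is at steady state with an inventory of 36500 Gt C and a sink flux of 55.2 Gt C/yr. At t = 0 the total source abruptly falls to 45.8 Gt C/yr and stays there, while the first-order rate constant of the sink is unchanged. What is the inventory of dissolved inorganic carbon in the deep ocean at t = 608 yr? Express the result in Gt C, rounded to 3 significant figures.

32800 Gt C

Residence time τ = M₀/F₀ = 661.2 yr. The eventual steady state is M_∞ = M₀·(F₁/F₀) = 36500 × 45.8/55.2 = 30284 Gt C.
The anomaly ΔM(t) = M(t) − M_∞ decays as ΔM₀·e^(−t/τ) with ΔM₀ = 36500 − 30284 = 6216 Gt C.
At t = 608 yr, e^(−t/τ) = e^(−0.9195) = 0.3987, so ΔM = 2478 Gt C and M = 30284 + 2478 = 32763 Gt C.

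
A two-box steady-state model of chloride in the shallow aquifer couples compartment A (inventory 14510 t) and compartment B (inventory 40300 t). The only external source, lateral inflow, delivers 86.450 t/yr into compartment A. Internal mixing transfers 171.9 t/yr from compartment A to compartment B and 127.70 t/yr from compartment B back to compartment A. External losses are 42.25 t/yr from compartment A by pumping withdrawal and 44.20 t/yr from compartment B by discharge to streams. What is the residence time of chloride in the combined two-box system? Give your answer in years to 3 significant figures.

634 yr

For the system as a whole, the A↔B exchange is internal and contributes nothing to the throughput; only the external sinks remove mass.
M_total = 14510 + 40300 = 54810 t.
ΣF_external_out = 42.25 + 44.20 = 86.450 t/yr.
τ = M_total / ΣF_ext = 54810 / 86.450 = 634.0 yr.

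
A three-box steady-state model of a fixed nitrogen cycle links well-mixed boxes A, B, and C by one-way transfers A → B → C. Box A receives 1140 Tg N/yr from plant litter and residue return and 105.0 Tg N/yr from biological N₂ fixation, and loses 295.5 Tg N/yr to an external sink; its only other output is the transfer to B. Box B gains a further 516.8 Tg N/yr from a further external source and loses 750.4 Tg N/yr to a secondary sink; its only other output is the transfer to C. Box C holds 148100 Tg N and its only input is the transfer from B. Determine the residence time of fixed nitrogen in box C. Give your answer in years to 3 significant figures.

Box A: F(A→B) = (1140 + 105.0) − 295.5 = 949.50 Tg N/yr.
Box B: F(B→C) = (949.50 + 516.8) − 750.4 = 715.90 Tg N/yr.
Box C throughput = its input = 715.90 Tg N/yr; τ = 148100 / 715.90 = 206.9 yr.

207 yr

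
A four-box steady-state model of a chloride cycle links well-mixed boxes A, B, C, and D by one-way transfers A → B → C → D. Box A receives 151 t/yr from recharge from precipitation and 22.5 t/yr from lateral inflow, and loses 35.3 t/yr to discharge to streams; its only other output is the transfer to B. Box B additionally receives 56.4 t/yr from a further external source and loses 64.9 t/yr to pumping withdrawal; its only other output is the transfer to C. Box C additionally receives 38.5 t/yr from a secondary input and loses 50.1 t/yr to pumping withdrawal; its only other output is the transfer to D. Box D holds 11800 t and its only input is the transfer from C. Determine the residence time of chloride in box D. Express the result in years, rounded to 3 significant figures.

99.9 yr

Box A: F(A→B) = (151 + 22.5) − 35.3 = 138.20 t/yr.
Box B: F(B→C) = (138.20 + 56.4) − 64.9 = 129.70 t/yr.
Box C: F(C→D) = (129.70 + 38.5) − 50.1 = 118.10 t/yr.
Box D throughput = its input = 118.10 t/yr; τ = 11800 / 118.10 = 99.92 yr.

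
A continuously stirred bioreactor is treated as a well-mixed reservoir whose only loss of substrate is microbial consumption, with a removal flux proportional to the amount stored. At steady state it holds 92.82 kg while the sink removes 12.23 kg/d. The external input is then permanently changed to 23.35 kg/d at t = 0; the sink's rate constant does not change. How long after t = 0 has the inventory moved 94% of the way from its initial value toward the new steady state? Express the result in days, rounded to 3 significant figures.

τ = M₀/F₀ = 92.82/12.23 = 7.590 d.
The remaining gap fraction is e^(−t/τ); 94% covered ⇒ e^(−t/τ) = 0.0600.
t = −τ ln(0.0600) = 7.590 × 2.813 = 21.35 d.

21.4 d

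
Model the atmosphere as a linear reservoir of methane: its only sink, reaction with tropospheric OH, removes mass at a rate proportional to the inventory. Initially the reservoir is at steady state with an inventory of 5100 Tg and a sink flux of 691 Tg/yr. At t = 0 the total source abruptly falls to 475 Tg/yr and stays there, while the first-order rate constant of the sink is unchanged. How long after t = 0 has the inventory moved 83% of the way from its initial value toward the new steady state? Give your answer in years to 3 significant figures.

13.1 yr

τ = M₀/F₀ = 5100/691 = 7.381 yr.
The remaining gap fraction is e^(−t/τ); 83% covered ⇒ e^(−t/τ) = 0.170.
t = −τ ln(0.170) = 7.381 × 1.772 = 13.08 yr.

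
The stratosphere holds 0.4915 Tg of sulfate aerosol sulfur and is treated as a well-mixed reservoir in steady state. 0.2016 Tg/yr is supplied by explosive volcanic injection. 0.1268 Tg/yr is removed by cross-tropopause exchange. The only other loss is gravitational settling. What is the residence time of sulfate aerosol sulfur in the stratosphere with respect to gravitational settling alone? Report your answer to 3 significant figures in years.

At steady state ΣF_in = ΣF_out.
ΣF_in = 0.20160 Tg/yr.
Gravitational settling flux = ΣF_in − (0.1268) = 0.20160 − 0.1268 = 0.07480 Tg/yr.
τ = M / F = 0.4915 / 0.07480 = 6.571 yr.

6.57 yr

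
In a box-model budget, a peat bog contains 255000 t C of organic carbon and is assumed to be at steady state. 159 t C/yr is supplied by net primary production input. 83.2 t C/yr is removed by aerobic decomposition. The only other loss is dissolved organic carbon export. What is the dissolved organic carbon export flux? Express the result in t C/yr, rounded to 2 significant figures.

At steady state ΣF_in = ΣF_out.
ΣF_in = 159.00 t C/yr.
Dissolved organic carbon export flux = ΣF_in − (83.2) = 159.00 − 83.20 = 75.80 t C/yr.

76 t C/yr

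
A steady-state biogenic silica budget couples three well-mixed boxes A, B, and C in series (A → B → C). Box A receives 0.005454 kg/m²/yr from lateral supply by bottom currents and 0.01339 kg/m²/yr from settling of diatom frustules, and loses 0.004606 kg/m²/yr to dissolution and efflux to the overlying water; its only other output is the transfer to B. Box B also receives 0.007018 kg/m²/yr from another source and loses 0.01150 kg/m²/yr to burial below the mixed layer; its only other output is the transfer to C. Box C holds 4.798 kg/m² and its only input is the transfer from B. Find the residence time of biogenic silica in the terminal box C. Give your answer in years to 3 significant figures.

492 yr

Box A: F(A→B) = (0.005454 + 0.01339) − 0.004606 = 0.014238 kg/m²/yr.
Box B: F(B→C) = (0.014238 + 0.007018) − 0.01150 = 0.0097560 kg/m²/yr.
Box C throughput = its input = 0.0097560 kg/m²/yr; τ = 4.798 / 0.0097560 = 491.8 yr.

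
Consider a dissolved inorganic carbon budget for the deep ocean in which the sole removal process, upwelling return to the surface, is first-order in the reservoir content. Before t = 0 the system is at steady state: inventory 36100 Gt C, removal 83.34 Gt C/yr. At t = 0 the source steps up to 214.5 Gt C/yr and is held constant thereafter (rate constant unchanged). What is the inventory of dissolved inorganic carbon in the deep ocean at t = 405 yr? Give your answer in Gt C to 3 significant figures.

70600 Gt C

The sink rate constant is k = F₀/M₀ = 83.34/36100 = 0.002309 yr⁻¹.
Solving dM/dt = F₁ − kM with M(0) = M₀ gives M(t) = F₁/k + (M₀ − F₁/k)·e^(−kt).
F₁/k = 214.5/0.002309 = 92914 Gt C; kt = 0.002309 × 405 = 0.9350, e^(−kt) = 0.3926.
M(405) = 92914 + (36100 − 92914) × 0.3926 = 92914 − 22300 = 70609 Gt C.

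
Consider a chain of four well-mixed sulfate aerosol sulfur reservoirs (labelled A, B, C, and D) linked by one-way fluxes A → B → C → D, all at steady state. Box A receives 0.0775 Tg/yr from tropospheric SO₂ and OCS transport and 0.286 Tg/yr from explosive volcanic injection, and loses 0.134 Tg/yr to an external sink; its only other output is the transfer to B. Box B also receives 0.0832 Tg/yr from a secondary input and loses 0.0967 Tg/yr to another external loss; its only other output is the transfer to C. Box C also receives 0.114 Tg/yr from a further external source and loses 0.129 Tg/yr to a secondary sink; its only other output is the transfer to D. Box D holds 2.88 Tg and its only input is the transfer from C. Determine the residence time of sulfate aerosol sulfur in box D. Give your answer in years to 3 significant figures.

14.3 yr

Box A: F(A→B) = (0.0775 + 0.286) − 0.134 = 0.22950 Tg/yr.
Box B: F(B→C) = (0.22950 + 0.0832) − 0.0967 = 0.21600 Tg/yr.
Box C: F(C→D) = (0.21600 + 0.114) − 0.129 = 0.20100 Tg/yr.
Box D throughput = its input = 0.20100 Tg/yr; τ = 2.88 / 0.20100 = 14.33 yr.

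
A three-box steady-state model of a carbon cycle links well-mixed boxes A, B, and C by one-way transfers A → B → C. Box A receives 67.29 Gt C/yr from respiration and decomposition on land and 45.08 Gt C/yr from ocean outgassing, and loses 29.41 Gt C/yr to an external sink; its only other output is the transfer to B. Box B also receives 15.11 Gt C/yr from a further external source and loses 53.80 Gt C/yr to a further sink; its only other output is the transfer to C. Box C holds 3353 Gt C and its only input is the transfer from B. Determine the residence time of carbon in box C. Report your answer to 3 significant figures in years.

Box A: F(A→B) = (67.29 + 45.08) − 29.41 = 82.960 Gt C/yr.
Box B: F(B→C) = (82.960 + 15.11) − 53.80 = 44.270 Gt C/yr.
Box C throughput = its input = 44.270 Gt C/yr; τ = 3353 / 44.270 = 75.74 yr.

75.7 yr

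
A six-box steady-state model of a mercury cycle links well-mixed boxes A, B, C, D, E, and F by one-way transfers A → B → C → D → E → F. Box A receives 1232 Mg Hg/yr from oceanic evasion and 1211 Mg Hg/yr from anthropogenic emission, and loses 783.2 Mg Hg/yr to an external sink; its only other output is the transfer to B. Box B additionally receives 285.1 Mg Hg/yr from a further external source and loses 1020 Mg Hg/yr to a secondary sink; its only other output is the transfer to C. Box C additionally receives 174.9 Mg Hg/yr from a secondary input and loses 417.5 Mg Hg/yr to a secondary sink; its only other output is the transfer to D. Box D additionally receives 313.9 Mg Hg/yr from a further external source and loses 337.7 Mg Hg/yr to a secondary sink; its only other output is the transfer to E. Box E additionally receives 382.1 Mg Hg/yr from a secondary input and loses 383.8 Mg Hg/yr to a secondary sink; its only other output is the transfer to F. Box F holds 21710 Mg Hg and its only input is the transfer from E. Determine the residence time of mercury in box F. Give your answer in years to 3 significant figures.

Box A: F(A→B) = (1232 + 1211) − 783.2 = 1659.8 Mg Hg/yr.
Box B: F(B→C) = (1659.8 + 285.1) − 1020 = 924.90 Mg Hg/yr.
Box C: F(C→D) = (924.90 + 174.9) − 417.5 = 682.30 Mg Hg/yr.
Box D: F(D→E) = (682.30 + 313.9) − 337.7 = 658.50 Mg Hg/yr.
Box E: F(E→F) = (658.50 + 382.1) − 383.8 = 656.80 Mg Hg/yr.
Box F throughput = its input = 656.80 Mg Hg/yr; τ = 21710 / 656.80 = 33.05 yr.

33.1 yr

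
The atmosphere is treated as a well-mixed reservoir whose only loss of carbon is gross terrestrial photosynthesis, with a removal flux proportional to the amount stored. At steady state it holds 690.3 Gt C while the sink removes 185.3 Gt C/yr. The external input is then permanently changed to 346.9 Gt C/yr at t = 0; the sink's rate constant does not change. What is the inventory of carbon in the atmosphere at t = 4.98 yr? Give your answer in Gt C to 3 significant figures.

1130 Gt C

τ = M₀/F₀ = 690.3/185.3 = 3.725 yr; rate constant k = 1/τ.
New steady state M_∞ = F₁/k = F₁·τ = 346.9 × 3.725 = 1292.3 Gt C.
M(t) = M_∞ + (M₀ − M_∞)·e^(−t/τ); t/τ = 4.98/3.725 = 1.337, so e^(−t/τ) = 0.2627.
M(t) = 1292.3 − 602.0 × 0.2627 = 1134.2 Gt C.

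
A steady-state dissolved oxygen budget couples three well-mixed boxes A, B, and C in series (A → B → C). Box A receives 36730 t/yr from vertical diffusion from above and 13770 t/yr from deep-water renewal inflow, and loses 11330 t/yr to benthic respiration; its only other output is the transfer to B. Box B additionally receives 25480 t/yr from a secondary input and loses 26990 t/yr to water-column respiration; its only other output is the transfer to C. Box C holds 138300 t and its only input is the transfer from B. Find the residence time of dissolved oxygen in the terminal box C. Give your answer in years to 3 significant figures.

3.67 yr

Box A: F(A→B) = (36730 + 13770) − 11330 = 39170 t/yr.
Box B: F(B→C) = (39170 + 25480) − 26990 = 37660 t/yr.
Box C throughput = its input = 37660 t/yr; τ = 138300 / 37660 = 3.672 yr.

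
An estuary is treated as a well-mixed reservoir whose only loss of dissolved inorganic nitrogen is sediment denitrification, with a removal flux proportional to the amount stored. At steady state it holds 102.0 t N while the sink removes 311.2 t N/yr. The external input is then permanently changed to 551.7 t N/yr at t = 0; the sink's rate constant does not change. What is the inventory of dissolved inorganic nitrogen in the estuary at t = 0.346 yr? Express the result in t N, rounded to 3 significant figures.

Residence time τ = M₀/F₀ = 0.3278 yr. The eventual steady state is M_∞ = M₀·(F₁/F₀) = 102.0 × 551.7/311.2 = 180.83 t N.
The anomaly ΔM(t) = M(t) − M_∞ decays as ΔM₀·e^(−t/τ) with ΔM₀ = 102.0 − 180.83 = −78.83 t N.
At t = 0.346 yr, e^(−t/τ) = e^(−1.056) = 0.3480, so ΔM = −27.43 t N and M = 180.83 − 27.43 = 153.40 t N.

153 t N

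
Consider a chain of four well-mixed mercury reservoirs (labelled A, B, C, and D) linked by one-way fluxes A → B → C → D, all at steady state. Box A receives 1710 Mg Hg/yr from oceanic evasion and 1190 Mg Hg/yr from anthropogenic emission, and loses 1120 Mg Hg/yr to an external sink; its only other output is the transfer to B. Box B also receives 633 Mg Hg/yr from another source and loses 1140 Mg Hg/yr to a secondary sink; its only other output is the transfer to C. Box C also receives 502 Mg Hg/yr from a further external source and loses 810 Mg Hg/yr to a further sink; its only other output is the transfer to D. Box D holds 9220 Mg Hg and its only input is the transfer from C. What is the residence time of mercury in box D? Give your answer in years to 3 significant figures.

9.55 yr

Box A: F(A→B) = (1710 + 1190) − 1120 = 1780.0 Mg Hg/yr.
Box B: F(B→C) = (1780.0 + 633) − 1140 = 1273.0 Mg Hg/yr.
Box C: F(C→D) = (1273.0 + 502) − 810 = 965.00 Mg Hg/yr.
Box D throughput = its input = 965.00 Mg Hg/yr; τ = 9220 / 965.00 = 9.554 yr.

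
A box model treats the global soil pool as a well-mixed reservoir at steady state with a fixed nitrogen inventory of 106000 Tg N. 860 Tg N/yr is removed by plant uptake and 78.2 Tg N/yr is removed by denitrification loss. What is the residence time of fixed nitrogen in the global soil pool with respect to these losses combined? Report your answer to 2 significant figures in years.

Total removal = 860.0 + 78.20 = 938.20 Tg N/yr.
τ = M / ΣF_out = 106000 / 938.20 = 113.0 yr.

110 yr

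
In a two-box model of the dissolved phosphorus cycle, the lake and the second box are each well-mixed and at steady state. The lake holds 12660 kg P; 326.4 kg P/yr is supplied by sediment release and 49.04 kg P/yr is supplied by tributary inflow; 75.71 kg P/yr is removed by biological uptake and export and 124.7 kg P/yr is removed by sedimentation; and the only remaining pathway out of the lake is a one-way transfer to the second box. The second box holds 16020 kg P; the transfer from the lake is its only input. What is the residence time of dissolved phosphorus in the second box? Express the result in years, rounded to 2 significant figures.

92 yr

Balance the lake: ΣF_in = 326.4 + 49.04 = 375.44 kg P/yr.
Transfer to the second box = ΣF_in − (75.71 + 124.7) = 175.03 kg P/yr.
At steady state the output of the second box equals its input, 175.03 kg P/yr.
τ = M / F = 16020 / 175.03 = 91.53 yr.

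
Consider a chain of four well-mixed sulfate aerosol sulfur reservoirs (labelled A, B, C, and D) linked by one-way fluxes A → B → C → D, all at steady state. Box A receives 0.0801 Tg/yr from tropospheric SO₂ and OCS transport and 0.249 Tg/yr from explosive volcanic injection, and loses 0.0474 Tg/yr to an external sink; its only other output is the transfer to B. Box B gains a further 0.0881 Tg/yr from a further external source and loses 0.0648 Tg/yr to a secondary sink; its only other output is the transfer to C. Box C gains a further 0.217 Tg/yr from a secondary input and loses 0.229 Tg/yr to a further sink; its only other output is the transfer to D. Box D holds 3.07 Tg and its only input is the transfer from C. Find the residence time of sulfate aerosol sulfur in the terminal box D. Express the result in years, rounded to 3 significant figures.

10.5 yr

Box A: F(A→B) = (0.0801 + 0.249) − 0.0474 = 0.28170 Tg/yr.
Box B: F(B→C) = (0.28170 + 0.0881) − 0.0648 = 0.30500 Tg/yr.
Box C: F(C→D) = (0.30500 + 0.217) − 0.229 = 0.29300 Tg/yr.
Box D throughput = its input = 0.29300 Tg/yr; τ = 3.07 / 0.29300 = 10.48 yr.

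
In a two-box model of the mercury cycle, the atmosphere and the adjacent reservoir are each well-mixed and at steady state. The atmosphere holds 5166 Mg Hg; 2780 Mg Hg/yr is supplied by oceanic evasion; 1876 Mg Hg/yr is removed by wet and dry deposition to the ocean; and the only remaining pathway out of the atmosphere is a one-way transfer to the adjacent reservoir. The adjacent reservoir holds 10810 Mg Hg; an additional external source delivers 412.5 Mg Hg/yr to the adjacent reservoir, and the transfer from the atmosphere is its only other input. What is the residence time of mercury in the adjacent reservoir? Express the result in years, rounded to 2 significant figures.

8.2 yr

Balance the atmosphere: ΣF_in = 2780.0 Mg Hg/yr.
Transfer to the adjacent reservoir = ΣF_in − (1876) = 904.00 Mg Hg/yr.
Total input to the adjacent reservoir = 904.00 + 412.5 = 1316.5 Mg Hg/yr; at steady state this equals its total output.
τ = M / F = 10810 / 1316.5 = 8.211 yr.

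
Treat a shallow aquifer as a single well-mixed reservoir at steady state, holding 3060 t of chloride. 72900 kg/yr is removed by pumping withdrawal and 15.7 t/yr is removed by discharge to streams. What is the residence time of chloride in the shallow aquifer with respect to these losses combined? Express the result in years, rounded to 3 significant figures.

34.5 yr

Convert the pumping withdrawal flux: 72900 kg/yr = 72.90 t/yr.
Total removal = 72.90 + 15.70 = 88.600 t/yr.
τ = M / ΣF_out = 3060 / 88.600 = 34.54 yr.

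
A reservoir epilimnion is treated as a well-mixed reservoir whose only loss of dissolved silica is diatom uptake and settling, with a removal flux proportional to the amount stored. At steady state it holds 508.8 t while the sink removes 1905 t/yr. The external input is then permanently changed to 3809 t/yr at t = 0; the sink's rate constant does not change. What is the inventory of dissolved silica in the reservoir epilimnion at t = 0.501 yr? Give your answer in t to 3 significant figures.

939 t

The sink rate constant is k = F₀/M₀ = 1905/508.8 = 3.744 yr⁻¹.
Solving dM/dt = F₁ − kM with M(0) = M₀ gives M(t) = F₁/k + (M₀ − F₁/k)·e^(−kt).
F₁/k = 3809/3.744 = 1017.3 t; kt = 3.744 × 0.501 = 1.876, e^(−kt) = 0.1532.
M(0.501) = 1017.3 + (508.8 − 1017.3) × 0.1532 = 1017.3 − 77.92 = 939.41 t.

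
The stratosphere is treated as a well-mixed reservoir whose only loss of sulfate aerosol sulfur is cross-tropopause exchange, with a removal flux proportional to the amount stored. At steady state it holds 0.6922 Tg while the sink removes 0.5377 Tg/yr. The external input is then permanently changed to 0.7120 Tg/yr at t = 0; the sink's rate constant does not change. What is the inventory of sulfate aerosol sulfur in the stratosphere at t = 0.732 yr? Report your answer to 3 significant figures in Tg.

The sink rate constant is k = F₀/M₀ = 0.5377/0.6922 = 0.7768 yr⁻¹.
Solving dM/dt = F₁ − kM with M(0) = M₀ gives M(t) = F₁/k + (M₀ − F₁/k)·e^(−kt).
F₁/k = 0.7120/0.7768 = 0.91658 Tg; kt = 0.7768 × 0.732 = 0.5686, e^(−kt) = 0.5663.
M(0.732) = 0.91658 + (0.6922 − 0.91658) × 0.5663 = 0.91658 − 0.1271 = 0.78951 Tg.

0.790 Tg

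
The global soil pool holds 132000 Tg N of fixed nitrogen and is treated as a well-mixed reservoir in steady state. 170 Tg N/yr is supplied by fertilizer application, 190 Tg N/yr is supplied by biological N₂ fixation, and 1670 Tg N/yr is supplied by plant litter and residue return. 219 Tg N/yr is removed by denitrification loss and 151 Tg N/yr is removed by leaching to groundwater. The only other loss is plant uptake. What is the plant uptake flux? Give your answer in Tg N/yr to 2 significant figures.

1700 Tg N/yr

At steady state ΣF_in = ΣF_out.
ΣF_in = 170 + 190 + 1670 = 2030.0 Tg N/yr.
Plant uptake flux = ΣF_in − (219 + 151) = 2030.0 − 370.0 = 1660 Tg N/yr.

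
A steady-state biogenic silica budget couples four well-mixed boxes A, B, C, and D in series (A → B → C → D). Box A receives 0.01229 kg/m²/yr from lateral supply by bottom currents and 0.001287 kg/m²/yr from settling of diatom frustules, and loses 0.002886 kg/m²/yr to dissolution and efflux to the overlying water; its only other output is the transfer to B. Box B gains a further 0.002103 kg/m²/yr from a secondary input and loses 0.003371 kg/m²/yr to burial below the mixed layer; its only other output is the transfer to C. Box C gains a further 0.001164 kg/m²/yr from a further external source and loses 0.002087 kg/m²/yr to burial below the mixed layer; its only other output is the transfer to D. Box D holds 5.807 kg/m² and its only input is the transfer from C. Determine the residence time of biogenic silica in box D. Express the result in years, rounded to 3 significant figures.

683 yr

Box A: F(A→B) = (0.01229 + 0.001287) − 0.002886 = 0.010691 kg/m²/yr.
Box B: F(B→C) = (0.010691 + 0.002103) − 0.003371 = 0.0094230 kg/m²/yr.
Box C: F(C→D) = (0.0094230 + 0.001164) − 0.002087 = 0.0085000 kg/m²/yr.
Box D throughput = its input = 0.0085000 kg/m²/yr; τ = 5.807 / 0.0085000 = 683.2 yr.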